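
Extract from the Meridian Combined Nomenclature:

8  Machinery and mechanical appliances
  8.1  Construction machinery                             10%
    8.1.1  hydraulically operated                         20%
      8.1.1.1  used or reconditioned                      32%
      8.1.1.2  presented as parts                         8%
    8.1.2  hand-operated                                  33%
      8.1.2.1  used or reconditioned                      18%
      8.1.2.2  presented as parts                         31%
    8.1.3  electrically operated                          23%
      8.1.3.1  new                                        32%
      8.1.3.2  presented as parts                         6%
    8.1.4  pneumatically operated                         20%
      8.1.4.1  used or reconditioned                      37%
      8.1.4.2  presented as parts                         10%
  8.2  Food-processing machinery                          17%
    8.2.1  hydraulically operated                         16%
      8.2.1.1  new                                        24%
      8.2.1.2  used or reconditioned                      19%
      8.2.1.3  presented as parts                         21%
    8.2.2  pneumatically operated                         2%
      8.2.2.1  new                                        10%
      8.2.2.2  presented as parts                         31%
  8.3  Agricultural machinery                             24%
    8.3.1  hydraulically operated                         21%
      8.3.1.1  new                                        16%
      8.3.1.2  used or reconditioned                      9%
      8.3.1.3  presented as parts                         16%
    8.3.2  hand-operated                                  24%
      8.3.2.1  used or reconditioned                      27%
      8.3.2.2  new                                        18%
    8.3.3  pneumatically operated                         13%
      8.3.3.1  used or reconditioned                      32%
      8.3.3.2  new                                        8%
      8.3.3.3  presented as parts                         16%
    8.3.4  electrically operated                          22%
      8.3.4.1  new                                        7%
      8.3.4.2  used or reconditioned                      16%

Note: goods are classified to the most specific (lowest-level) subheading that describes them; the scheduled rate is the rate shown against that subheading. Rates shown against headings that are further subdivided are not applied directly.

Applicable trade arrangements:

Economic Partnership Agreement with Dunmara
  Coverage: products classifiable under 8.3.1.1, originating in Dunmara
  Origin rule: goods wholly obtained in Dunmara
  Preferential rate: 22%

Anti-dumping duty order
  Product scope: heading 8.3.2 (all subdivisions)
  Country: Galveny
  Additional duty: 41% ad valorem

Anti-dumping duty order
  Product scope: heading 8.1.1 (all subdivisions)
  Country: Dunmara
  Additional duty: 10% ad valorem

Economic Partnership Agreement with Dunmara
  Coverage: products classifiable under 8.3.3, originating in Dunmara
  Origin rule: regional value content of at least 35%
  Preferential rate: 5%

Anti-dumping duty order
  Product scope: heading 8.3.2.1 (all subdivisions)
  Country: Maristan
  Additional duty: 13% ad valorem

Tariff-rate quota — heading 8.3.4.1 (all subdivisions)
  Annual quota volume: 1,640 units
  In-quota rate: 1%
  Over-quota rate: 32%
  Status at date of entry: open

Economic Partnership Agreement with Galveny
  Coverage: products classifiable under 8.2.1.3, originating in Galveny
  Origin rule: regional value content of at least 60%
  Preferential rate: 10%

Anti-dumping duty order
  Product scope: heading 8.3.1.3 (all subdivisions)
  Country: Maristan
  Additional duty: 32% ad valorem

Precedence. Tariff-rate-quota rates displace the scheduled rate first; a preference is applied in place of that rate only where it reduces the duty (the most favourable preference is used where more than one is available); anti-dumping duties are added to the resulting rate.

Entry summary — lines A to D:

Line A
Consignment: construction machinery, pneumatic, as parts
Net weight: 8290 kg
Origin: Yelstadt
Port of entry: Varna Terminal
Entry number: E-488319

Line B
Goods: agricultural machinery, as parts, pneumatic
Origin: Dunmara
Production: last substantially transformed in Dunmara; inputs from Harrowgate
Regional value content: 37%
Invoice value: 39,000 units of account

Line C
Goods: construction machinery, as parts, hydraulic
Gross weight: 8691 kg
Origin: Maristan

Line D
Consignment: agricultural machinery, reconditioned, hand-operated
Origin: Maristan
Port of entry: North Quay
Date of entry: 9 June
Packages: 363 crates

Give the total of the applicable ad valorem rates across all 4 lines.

Line A: construction → 8.1; pneumatic → 8.1.4; as parts → 8.1.4.2. Scheduled 10%. No special measure applies. → 10%.
Line B: agricultural → 8.3; pneumatic → 8.3.3; as parts → 8.3.3.3. Scheduled 16%. Dunmara agreement on 8.3.1.1: 8.3.3.3 not covered; Dunmara agreement on 8.3.3: RVC ≥ 35% → 5% available; preferential 5%. → 5%.
Line C: construction → 8.1; hydraulic → 8.1.1; as parts → 8.1.1.2. Scheduled 8%. No special measure applies. → 8%.
Line D: agricultural → 8.3; hand-operated → 8.3.2; reconditioned → 8.3.2.1. Scheduled 27%. anti-dumping (Maristan, 8.3.2.1): +13%; total 27% + 13% = 40%. → 40%.
Sum: 10% + 5% + 8% + 40% = 63%.

63%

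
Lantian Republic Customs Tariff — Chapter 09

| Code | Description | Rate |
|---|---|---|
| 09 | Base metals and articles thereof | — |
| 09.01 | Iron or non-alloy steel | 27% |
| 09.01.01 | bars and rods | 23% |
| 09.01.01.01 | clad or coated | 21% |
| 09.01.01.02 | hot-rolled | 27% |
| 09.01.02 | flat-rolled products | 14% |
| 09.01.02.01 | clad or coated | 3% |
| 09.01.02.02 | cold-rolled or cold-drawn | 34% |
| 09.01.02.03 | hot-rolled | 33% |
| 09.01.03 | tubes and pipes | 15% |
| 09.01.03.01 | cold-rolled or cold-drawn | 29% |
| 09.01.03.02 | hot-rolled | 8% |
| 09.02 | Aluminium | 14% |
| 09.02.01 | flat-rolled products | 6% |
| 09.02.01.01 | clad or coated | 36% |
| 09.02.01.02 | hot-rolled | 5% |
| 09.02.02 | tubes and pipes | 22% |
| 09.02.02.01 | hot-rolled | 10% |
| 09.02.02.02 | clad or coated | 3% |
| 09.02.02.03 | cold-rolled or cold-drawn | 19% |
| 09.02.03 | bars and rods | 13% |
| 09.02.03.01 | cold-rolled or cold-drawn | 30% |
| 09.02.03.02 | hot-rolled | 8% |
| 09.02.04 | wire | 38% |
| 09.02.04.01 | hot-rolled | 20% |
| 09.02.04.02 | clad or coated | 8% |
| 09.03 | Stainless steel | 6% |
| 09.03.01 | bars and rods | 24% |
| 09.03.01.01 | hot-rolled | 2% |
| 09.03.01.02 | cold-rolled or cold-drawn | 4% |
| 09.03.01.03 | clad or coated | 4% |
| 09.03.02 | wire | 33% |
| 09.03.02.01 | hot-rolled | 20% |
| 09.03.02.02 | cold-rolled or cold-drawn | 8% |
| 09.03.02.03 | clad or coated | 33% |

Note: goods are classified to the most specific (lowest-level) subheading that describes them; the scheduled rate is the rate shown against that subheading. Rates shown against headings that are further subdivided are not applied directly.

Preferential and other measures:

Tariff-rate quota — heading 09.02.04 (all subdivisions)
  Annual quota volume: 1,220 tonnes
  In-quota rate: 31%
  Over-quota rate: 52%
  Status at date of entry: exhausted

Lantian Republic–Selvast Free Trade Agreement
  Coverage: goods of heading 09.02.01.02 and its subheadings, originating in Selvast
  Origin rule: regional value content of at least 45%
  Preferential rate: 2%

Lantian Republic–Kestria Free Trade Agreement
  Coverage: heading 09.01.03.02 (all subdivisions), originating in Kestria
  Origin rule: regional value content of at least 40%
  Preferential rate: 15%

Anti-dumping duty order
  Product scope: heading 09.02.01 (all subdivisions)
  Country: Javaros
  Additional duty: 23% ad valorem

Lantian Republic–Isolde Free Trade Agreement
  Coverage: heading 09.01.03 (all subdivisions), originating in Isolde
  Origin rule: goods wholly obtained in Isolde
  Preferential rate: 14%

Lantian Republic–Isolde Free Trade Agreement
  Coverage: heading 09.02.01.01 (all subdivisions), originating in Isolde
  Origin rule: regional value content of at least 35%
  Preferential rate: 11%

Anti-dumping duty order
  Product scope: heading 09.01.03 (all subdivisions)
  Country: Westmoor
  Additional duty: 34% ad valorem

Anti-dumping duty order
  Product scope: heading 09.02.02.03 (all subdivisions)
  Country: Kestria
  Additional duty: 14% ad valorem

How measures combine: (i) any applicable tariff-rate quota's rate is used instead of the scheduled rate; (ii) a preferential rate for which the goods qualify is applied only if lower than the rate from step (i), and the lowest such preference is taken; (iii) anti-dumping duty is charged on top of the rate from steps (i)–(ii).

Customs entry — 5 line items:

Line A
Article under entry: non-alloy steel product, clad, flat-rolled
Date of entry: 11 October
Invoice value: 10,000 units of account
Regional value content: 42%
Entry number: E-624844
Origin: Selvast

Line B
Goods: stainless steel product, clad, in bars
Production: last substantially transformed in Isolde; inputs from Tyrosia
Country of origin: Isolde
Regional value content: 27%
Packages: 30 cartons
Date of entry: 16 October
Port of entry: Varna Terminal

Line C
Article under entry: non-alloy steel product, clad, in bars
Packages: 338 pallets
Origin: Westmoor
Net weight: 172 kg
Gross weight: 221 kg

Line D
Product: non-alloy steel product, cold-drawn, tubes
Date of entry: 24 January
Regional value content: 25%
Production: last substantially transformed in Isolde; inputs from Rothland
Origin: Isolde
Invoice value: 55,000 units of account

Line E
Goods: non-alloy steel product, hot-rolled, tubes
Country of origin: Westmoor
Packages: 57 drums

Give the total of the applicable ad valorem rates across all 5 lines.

99%

Line A: non-alloy steel → 09.01; flat-rolled → 09.01.02; clad → 09.01.02.01. Scheduled 3%. Selvast agreement on 09.02.01.02: 09.01.02.01 not covered. → 3%.
Line B: stainless steel → 09.03; in bars → 09.03.01; clad → 09.03.01.03. Scheduled 4%. Isolde agreement on 09.01.03: 09.03.01.03 not covered; Isolde agreement on 09.02.01.01: 09.03.01.03 not covered. → 4%.
Line C: non-alloy steel → 09.01; in bars → 09.01.01; clad → 09.01.01.01. Scheduled 21%. No special measure applies. → 21%.
Line D: non-alloy steel → 09.01; tubes → 09.01.03; cold-drawn → 09.01.03.01. Scheduled 29%. Isolde agreement on 09.01.03: not wholly obtained; Isolde agreement on 09.02.01.01: 09.01.03.01 not covered. → 29%.
Line E: non-alloy steel → 09.01; tubes → 09.01.03; hot-rolled → 09.01.03.02. Scheduled 8%. anti-dumping (Westmoor, 09.01.03): +34%; total 8% + 34% = 42%. → 42%.
Sum: 3% + 4% + 21% + 29% + 42% = 99%.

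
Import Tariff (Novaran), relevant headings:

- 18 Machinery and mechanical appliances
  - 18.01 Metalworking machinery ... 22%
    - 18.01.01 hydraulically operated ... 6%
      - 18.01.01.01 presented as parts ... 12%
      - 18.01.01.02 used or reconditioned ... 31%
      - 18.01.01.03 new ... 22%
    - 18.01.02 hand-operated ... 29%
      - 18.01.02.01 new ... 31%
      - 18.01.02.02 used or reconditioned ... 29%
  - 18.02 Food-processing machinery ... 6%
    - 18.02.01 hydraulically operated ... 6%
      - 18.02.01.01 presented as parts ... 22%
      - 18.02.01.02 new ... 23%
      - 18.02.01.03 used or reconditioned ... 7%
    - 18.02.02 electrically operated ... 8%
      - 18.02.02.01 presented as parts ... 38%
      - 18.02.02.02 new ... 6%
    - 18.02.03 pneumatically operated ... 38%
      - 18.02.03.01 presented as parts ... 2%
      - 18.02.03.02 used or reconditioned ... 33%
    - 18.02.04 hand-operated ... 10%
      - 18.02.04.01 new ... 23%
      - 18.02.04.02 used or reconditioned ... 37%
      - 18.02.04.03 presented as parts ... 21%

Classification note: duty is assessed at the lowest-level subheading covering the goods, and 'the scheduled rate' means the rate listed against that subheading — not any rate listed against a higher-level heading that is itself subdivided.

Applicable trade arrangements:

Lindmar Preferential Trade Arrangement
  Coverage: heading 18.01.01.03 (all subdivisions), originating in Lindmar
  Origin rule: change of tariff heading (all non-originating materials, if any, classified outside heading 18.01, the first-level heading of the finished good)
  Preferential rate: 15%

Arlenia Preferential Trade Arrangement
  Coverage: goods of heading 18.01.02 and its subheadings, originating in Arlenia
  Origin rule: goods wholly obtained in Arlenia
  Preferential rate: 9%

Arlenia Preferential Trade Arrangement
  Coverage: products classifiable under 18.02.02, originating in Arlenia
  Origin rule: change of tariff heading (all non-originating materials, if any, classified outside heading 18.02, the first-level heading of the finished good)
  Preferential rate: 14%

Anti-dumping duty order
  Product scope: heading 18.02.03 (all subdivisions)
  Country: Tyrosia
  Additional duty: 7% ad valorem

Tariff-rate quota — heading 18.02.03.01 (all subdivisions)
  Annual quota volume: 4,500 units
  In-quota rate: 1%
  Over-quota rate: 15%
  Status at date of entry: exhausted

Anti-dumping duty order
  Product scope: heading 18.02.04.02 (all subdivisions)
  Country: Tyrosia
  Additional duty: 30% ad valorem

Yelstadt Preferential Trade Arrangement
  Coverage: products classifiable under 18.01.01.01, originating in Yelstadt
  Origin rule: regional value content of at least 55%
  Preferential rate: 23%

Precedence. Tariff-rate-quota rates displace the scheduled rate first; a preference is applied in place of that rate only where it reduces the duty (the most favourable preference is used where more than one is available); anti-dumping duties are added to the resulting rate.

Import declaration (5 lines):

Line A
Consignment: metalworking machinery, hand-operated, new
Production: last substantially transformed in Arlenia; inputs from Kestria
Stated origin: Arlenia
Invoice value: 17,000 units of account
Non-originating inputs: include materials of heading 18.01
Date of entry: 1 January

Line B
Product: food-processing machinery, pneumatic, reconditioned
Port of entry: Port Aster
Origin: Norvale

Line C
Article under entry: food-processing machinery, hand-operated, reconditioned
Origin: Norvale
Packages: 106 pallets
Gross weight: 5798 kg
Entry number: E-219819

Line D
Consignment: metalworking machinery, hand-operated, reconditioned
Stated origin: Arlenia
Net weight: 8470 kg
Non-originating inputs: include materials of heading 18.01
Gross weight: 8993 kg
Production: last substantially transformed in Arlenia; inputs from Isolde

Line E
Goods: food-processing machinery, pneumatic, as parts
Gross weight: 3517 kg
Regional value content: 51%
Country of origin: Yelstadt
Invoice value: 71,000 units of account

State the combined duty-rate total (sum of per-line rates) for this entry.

145%

Line A: metalworking → 18.01; hand-operated → 18.01.02; new → 18.01.02.01. Scheduled 31%. Arlenia agreement on 18.01.02: not wholly obtained; Arlenia agreement on 18.02.02: 18.01.02.01 not covered. → 31%.
Line B: food-processing → 18.02; pneumatic → 18.02.03; reconditioned → 18.02.03.02. Scheduled 33%. No special measure applies. → 33%.
Line C: food-processing → 18.02; hand-operated → 18.02.04; reconditioned → 18.02.04.02. Scheduled 37%. No special measure applies. → 37%.
Line D: metalworking → 18.01; hand-operated → 18.01.02; reconditioned → 18.01.02.02. Scheduled 29%. Arlenia agreement on 18.01.02: not wholly obtained; Arlenia agreement on 18.02.02: 18.01.02.02 not covered. → 29%.
Line E: food-processing → 18.02; pneumatic → 18.02.03; as parts → 18.02.03.01. Scheduled 2%. quota on 18.02.03.01 exhausted → over-quota 15%; Yelstadt agreement on 18.01.01.01: 18.02.03.01 not covered. → 15%.
Sum: 31% + 33% + 37% + 29% + 15% = 145%.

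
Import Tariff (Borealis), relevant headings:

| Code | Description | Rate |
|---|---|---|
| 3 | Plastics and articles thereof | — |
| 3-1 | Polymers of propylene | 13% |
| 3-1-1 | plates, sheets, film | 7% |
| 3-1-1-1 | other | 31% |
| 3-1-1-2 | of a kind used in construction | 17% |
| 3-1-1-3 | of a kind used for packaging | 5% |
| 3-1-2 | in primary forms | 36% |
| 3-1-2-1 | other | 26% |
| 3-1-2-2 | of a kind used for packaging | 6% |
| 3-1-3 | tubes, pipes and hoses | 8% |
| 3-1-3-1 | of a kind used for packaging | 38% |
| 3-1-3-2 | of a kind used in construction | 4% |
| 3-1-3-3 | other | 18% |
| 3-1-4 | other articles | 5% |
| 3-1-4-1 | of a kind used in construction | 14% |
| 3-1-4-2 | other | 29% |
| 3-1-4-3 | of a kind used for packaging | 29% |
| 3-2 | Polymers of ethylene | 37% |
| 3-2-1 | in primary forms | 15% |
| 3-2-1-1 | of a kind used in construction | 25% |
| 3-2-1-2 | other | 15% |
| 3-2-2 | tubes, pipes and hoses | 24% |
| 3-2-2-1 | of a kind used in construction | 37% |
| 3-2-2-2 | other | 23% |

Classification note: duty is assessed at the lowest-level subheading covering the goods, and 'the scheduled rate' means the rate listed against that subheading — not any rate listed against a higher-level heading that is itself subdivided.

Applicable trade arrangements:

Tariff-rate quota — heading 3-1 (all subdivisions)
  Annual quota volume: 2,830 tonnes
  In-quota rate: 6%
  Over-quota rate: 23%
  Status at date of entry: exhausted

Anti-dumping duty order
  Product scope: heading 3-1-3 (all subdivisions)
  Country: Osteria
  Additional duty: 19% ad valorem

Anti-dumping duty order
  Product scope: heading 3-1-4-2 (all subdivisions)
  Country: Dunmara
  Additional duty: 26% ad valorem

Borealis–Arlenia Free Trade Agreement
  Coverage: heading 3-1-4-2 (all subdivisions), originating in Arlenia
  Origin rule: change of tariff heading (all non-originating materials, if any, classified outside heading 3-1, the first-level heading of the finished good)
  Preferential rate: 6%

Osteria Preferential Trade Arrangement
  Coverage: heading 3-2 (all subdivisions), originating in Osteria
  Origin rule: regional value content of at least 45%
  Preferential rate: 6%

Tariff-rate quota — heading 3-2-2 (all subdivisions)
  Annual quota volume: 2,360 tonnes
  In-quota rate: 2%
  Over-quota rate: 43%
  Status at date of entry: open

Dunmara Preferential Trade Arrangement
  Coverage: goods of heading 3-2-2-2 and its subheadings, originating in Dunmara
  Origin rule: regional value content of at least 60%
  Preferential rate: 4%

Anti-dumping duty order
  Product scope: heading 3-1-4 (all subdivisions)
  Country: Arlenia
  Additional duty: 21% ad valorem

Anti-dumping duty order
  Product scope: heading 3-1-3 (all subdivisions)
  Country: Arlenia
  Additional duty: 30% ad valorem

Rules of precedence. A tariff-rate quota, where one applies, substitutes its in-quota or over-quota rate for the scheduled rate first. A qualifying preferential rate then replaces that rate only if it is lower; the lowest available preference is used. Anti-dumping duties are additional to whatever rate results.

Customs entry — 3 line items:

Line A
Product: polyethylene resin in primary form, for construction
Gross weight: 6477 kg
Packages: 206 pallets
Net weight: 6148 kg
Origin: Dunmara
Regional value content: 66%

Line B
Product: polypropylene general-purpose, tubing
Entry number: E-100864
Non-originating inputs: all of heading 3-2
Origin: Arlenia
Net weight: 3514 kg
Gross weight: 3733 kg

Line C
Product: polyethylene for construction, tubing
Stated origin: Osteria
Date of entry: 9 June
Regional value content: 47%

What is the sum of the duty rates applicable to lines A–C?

80%

Line A: polyethylene → 3-2; resin in primary form → 3-2-1; for construction → 3-2-1-1. Scheduled 25%. Dunmara agreement on 3-2-2-2: 3-2-1-1 not covered. → 25%.
Line B: polypropylene → 3-1; tubing → 3-1-3; general-purpose → 3-1-3-3. Scheduled 18%. quota on 3-1 exhausted → over-quota 23%; Arlenia agreement on 3-1-4-2: 3-1-3-3 not covered; anti-dumping (Arlenia, 3-1-3): +30%; total 23% + 30% = 53%. → 53%.
Line C: polyethylene → 3-2; tubing → 3-2-2; for construction → 3-2-2-1. Scheduled 37%. quota on 3-2-2 open → in-quota 2%; Osteria agreement on 3-2: RVC ≥ 45% → 6% available; preference 6% not lower than 2% → no reduction. → 2%.
Sum: 25% + 53% + 2% = 80%.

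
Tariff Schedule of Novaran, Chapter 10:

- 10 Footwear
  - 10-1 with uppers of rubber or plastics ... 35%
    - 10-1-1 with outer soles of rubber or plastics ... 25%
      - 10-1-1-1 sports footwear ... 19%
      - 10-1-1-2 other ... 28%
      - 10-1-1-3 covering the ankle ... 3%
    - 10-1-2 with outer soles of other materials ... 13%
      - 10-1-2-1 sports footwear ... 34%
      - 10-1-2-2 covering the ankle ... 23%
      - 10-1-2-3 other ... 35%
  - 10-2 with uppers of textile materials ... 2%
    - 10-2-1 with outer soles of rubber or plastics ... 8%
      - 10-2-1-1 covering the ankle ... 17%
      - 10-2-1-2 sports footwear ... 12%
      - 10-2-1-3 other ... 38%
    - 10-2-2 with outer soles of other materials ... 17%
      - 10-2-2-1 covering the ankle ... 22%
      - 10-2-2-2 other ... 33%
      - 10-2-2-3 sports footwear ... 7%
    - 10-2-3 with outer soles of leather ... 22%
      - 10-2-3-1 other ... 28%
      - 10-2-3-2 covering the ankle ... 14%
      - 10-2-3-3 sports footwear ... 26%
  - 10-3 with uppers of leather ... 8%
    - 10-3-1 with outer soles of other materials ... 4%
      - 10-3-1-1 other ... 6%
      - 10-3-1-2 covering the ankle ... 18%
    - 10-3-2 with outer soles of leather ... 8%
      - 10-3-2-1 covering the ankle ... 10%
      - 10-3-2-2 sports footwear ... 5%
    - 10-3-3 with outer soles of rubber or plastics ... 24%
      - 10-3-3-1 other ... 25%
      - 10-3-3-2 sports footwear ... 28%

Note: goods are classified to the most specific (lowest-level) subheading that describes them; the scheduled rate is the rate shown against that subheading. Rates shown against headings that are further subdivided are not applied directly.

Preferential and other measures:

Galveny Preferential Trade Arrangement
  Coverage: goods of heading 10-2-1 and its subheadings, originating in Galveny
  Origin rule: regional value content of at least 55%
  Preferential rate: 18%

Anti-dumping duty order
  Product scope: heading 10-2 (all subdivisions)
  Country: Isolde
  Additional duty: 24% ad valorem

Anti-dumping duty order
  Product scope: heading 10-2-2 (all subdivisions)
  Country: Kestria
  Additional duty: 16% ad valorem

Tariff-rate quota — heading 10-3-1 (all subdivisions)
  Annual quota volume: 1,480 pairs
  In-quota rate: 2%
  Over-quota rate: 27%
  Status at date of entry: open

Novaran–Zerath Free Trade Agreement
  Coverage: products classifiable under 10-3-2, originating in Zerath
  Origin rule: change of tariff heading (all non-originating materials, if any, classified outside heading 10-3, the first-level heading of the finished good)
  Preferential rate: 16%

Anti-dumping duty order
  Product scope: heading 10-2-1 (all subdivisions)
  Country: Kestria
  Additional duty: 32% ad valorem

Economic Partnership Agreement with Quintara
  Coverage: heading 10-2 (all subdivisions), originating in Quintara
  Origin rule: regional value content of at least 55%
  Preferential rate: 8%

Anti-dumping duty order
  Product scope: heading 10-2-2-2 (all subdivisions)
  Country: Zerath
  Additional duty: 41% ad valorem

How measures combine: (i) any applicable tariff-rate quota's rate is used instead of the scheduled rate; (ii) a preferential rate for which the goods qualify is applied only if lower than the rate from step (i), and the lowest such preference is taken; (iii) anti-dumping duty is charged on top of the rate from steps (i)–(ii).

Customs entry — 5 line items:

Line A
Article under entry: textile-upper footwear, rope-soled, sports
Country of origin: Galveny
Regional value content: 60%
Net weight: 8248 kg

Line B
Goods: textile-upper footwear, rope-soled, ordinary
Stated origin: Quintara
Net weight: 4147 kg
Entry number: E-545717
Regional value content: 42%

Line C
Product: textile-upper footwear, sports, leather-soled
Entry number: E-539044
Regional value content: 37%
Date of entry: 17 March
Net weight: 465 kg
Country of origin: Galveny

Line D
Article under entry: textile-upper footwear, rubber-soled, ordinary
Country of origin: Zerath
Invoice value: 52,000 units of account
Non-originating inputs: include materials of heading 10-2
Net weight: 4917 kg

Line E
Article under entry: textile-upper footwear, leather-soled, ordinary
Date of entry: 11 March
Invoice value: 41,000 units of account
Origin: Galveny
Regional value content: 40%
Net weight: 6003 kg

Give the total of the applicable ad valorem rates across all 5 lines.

Line A: textile-upper → 10-2; rope-soled → 10-2-2; sports → 10-2-2-3. Scheduled 7%. Galveny agreement on 10-2-1: 10-2-2-3 not covered. → 7%.
Line B: textile-upper → 10-2; rope-soled → 10-2-2; ordinary → 10-2-2-2. Scheduled 33%. Quintara agreement on 10-2: RVC < 55%. → 33%.
Line C: textile-upper → 10-2; leather-soled → 10-2-3; sports → 10-2-3-3. Scheduled 26%. Galveny agreement on 10-2-1: 10-2-3-3 not covered. → 26%.
Line D: textile-upper → 10-2; rubber-soled → 10-2-1; ordinary → 10-2-1-3. Scheduled 38%. Zerath agreement on 10-3-2: 10-2-1-3 not covered. → 38%.
Line E: textile-upper → 10-2; leather-soled → 10-2-3; ordinary → 10-2-3-1. Scheduled 28%. Galveny agreement on 10-2-1: 10-2-3-1 not covered. → 28%.
Sum: 7% + 33% + 26% + 38% + 28% = 132%.

132%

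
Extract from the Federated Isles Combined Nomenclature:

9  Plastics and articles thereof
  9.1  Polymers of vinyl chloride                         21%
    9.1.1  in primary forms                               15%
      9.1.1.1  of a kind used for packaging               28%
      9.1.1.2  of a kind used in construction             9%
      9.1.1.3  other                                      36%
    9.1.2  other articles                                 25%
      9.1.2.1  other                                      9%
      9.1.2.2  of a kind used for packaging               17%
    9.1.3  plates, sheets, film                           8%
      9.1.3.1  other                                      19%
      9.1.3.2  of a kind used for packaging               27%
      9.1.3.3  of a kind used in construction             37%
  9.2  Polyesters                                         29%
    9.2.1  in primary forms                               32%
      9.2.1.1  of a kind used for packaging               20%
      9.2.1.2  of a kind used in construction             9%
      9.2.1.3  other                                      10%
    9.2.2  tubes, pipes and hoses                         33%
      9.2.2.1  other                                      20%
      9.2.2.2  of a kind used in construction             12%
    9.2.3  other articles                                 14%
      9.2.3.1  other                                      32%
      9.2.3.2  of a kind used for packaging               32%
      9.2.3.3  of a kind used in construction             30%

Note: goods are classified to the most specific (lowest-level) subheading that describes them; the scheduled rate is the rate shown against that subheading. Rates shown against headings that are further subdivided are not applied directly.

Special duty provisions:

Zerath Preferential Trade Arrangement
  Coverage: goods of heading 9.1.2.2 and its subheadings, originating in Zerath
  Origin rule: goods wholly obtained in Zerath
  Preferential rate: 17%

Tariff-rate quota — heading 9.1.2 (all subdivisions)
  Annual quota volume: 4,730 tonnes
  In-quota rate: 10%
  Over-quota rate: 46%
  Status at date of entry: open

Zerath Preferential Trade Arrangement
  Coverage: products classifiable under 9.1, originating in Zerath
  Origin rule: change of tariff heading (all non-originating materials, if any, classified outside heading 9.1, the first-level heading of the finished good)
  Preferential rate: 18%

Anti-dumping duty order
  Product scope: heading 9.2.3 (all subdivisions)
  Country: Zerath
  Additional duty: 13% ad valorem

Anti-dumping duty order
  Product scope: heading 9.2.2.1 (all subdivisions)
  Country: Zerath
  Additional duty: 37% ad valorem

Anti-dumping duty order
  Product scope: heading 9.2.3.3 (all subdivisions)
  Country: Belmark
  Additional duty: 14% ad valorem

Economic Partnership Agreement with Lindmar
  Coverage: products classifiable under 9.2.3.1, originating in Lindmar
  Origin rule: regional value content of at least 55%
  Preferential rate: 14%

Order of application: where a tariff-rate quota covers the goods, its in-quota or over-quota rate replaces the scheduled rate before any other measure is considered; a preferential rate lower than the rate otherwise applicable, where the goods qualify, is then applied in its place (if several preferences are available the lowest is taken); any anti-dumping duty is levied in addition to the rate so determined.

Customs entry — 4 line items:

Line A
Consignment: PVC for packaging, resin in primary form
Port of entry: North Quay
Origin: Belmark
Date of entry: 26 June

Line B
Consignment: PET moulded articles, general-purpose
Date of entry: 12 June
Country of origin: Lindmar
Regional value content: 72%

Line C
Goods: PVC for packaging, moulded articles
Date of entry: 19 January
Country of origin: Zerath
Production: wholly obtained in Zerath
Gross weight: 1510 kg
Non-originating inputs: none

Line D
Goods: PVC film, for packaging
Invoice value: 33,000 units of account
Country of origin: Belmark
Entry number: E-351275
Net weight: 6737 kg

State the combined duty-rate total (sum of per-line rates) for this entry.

79%

Line A: PVC → 9.1; resin in primary form → 9.1.1; for packaging → 9.1.1.1. Scheduled 28%. No special measure applies. → 28%.
Line B: PET → 9.2; moulded articles → 9.2.3; general-purpose → 9.2.3.1. Scheduled 32%. Lindmar agreement on 9.2.3.1: RVC ≥ 55% → 14% available; preferential 14%. → 14%.
Line C: PVC → 9.1; moulded articles → 9.1.2; for packaging → 9.1.2.2. Scheduled 17%. quota on 9.1.2 open → in-quota 10%; Zerath agreement on 9.1.2.2: wholly obtained → 17% available; Zerath agreement on 9.1: CTH met → 18% available; preference 17% not lower than 10% → no reduction. → 10%.
Line D: PVC → 9.1; film → 9.1.3; for packaging → 9.1.3.2. Scheduled 27%. No special measure applies. → 27%.
Sum: 28% + 14% + 10% + 27% = 79%.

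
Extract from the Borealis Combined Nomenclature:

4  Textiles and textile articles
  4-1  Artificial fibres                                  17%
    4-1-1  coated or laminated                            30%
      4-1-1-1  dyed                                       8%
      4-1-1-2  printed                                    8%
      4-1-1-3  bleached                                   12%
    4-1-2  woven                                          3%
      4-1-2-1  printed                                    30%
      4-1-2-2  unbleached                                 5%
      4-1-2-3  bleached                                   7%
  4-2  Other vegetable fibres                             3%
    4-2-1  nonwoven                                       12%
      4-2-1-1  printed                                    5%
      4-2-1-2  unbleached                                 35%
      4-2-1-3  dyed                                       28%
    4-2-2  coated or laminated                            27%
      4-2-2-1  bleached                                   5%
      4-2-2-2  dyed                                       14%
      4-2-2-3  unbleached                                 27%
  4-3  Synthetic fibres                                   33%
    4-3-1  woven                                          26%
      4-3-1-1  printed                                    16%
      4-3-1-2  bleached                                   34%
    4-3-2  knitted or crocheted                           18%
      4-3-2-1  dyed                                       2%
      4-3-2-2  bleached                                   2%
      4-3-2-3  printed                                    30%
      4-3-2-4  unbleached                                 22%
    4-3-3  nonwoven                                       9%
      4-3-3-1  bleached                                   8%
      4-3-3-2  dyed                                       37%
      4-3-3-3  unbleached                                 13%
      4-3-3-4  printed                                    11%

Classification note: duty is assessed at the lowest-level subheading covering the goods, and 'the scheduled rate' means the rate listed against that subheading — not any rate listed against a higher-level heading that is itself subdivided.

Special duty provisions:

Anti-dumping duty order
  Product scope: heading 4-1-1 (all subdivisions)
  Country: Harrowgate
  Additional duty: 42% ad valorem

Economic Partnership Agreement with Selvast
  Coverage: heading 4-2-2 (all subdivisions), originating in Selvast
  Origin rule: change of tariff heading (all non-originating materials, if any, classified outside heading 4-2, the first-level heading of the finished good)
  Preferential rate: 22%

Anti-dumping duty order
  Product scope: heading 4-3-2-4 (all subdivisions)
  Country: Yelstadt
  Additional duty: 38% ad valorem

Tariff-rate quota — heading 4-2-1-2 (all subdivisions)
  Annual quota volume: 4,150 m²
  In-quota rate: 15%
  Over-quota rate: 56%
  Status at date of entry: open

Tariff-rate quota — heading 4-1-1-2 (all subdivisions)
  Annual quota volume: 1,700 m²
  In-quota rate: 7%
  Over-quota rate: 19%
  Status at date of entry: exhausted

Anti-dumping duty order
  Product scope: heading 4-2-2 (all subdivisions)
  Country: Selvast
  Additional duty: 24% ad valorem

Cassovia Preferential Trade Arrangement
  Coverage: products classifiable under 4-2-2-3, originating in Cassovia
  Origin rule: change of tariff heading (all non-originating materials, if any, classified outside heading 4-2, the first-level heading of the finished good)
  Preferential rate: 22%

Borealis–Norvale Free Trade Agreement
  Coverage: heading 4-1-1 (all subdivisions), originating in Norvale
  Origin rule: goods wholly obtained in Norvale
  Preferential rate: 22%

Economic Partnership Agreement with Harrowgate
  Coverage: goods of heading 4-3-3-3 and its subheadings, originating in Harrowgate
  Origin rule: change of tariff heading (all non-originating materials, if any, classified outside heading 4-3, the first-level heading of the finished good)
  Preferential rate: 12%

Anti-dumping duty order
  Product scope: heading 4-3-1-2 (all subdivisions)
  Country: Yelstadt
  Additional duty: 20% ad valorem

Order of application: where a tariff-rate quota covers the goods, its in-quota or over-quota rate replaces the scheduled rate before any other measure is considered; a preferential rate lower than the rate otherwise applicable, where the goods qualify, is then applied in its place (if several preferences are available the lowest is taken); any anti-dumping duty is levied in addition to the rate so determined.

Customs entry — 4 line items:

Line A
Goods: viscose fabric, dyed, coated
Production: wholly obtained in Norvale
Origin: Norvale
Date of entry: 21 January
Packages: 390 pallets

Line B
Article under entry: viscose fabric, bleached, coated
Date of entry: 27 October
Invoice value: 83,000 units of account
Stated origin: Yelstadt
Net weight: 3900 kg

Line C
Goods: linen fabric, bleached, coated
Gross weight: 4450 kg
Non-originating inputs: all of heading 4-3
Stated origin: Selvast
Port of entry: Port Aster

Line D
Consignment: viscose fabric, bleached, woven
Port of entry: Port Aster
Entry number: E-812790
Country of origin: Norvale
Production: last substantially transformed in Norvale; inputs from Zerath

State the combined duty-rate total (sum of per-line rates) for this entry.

56%

Line A: viscose → 4-1; coated → 4-1-1; dyed → 4-1-1-1. Scheduled 8%. Norvale agreement on 4-1-1: wholly obtained → 22% available; preference 22% not lower than 8% → no reduction. → 8%.
Line B: viscose → 4-1; coated → 4-1-1; bleached → 4-1-1-3. Scheduled 12%. No special measure applies. → 12%.
Line C: linen → 4-2; coated → 4-2-2; bleached → 4-2-2-1. Scheduled 5%. Selvast agreement on 4-2-2: CTH met → 22% available; preference 22% not lower than 5% → no reduction; anti-dumping (Selvast, 4-2-2): +24%; total 5% + 24% = 29%. → 29%.
Line D: viscose → 4-1; woven → 4-1-2; bleached → 4-1-2-3. Scheduled 7%. Norvale agreement on 4-1-1: 4-1-2-3 not covered. → 7%.
Sum: 8% + 12% + 29% + 7% = 56%.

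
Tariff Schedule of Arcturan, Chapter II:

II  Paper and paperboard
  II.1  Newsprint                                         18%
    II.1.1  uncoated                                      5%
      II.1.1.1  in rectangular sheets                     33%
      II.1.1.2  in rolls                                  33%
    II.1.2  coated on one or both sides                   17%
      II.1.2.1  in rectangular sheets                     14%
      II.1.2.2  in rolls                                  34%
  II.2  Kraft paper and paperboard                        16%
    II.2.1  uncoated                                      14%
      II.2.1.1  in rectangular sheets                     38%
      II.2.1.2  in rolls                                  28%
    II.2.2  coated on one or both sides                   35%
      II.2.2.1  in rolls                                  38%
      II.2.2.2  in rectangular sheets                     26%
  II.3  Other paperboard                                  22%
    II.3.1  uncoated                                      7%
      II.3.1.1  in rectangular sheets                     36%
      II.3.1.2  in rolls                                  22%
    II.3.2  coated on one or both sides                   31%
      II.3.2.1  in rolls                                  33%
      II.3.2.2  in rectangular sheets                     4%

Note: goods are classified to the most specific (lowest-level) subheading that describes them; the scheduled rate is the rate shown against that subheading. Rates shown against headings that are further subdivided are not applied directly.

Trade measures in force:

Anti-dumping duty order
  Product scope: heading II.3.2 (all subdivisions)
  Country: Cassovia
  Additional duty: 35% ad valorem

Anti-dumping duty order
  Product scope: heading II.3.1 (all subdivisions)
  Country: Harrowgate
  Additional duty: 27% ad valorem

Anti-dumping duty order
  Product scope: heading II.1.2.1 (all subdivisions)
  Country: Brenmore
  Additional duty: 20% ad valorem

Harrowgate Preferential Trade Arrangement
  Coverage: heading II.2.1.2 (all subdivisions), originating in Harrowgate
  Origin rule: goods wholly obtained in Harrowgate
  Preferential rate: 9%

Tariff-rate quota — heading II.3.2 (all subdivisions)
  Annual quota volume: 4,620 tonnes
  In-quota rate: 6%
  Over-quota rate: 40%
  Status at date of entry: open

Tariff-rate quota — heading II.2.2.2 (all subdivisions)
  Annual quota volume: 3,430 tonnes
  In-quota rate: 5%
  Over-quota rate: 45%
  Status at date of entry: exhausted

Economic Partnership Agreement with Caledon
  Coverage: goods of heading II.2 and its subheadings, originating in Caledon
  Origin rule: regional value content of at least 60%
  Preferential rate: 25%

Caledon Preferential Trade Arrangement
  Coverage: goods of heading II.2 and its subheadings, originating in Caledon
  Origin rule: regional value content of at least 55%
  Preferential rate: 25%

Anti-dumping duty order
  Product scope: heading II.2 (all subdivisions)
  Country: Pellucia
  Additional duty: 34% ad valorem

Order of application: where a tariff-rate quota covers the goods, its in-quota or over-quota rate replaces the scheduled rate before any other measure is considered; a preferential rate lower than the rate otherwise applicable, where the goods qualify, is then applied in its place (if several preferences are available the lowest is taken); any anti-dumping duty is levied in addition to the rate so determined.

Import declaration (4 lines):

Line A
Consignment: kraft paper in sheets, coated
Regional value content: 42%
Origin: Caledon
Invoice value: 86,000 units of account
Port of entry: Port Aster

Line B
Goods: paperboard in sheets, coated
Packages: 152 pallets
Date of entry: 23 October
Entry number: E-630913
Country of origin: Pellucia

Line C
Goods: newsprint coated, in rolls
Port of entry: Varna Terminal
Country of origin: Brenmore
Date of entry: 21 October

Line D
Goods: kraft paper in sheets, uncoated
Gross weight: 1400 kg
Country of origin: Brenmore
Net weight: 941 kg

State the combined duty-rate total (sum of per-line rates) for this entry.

Line A: kraft paper → II.2; coated → II.2.2; in sheets → II.2.2.2. Scheduled 26%. quota on II.2.2.2 exhausted → over-quota 45%; Caledon agreement on II.2: RVC < 60%; Caledon agreement on II.2: RVC < 55%. → 45%.
Line B: paperboard → II.3; coated → II.3.2; in sheets → II.3.2.2. Scheduled 4%. quota on II.3.2 open → in-quota 6%. → 6%.
Line C: newsprint → II.1; coated → II.1.2; in rolls → II.1.2.2. Scheduled 34%. No special measure applies. → 34%.
Line D: kraft paper → II.2; uncoated → II.2.1; in sheets → II.2.1.1. Scheduled 38%. No special measure applies. → 38%.
Sum: 45% + 6% + 34% + 38% = 123%.

123%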